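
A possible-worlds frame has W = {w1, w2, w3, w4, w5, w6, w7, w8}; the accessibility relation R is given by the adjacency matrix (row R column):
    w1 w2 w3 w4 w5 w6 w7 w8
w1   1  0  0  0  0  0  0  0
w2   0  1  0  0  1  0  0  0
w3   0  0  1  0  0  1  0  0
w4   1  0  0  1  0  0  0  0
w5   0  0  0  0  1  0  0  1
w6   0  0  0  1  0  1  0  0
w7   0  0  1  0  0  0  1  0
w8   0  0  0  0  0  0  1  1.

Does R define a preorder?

Reflexive: yes — every world is R-related to itself.
Transitive: no — w2 R w5 and w5 R w8, but not w2 R w8.
So R is not a preorder.

No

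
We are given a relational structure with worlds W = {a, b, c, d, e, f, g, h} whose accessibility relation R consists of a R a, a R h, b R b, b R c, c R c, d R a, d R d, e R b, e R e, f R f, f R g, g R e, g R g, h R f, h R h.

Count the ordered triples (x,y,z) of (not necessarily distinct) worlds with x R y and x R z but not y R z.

7

Enumerating: (a,h,a), (b,c,b), (d,a,d), (e,b,e), (f,g,f), (g,e,g), (h,f,h).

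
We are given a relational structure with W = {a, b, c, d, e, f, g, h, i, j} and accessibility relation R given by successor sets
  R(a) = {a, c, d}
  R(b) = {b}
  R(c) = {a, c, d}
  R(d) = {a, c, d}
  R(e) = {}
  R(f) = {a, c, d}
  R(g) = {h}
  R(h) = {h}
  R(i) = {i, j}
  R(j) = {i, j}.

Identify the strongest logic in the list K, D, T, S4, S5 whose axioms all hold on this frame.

K

Serial (axiom D): no — e has no R-successor.
Reflexive (axiom T): no — e is not related to itself.
Transitive (axiom 4): yes — every two-step R-path is closed by a direct edge.
Euclidean (axiom 5): yes — any two successors of a common world are R-related.
So F validates K; D would additionally require R to be serial. The strongest is K.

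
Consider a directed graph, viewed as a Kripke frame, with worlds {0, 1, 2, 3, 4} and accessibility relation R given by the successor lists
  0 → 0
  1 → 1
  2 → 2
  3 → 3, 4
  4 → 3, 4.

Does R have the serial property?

Yes

Serial: yes — every world has a successor (e.g. 0 R 0).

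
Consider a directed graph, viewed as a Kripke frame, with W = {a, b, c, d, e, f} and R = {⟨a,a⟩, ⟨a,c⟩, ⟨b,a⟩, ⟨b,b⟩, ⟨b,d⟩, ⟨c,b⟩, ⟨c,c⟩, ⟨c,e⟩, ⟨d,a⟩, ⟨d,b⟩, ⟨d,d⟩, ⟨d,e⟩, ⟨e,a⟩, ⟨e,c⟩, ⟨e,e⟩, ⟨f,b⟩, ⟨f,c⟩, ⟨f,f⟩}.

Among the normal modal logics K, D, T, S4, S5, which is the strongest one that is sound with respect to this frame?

Serial (axiom D): yes — every world has a successor (e.g. a R a).
Reflexive (axiom T): yes — every world is R-related to itself.
Transitive (axiom 4): no — a R c and c R b, but not a R b.
Euclidean (axiom 5): no — b R a and b R d, but not a R d.
So F validates K, D, T; S4 would additionally require R to be transitive. The strongest is T.

T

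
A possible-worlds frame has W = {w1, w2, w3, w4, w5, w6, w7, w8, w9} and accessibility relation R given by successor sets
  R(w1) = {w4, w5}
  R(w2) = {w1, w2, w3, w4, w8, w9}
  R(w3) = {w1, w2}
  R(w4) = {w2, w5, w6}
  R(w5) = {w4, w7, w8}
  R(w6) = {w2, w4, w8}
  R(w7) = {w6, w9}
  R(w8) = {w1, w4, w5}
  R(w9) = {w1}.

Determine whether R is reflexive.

Reflexive: no — w1 is not related to itself.

No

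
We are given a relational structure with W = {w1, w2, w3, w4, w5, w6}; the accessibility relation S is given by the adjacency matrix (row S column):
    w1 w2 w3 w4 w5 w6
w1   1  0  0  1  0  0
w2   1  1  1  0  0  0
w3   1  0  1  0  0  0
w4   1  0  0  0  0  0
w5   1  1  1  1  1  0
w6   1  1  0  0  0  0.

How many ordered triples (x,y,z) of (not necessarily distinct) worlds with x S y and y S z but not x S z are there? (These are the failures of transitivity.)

5

Enumerating: (w2,w1,w4), (w3,w1,w4), (w4,w1,w4), (w6,w1,w4), (w6,w2,w3).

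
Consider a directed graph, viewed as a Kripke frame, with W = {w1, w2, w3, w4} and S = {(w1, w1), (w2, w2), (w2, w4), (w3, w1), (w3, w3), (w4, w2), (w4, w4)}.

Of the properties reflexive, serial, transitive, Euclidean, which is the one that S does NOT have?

Euclidean

Reflexive: yes — every world is S-related to itself.
Serial: yes — every world has a successor (e.g. w1 S w1).
Transitive: yes — every two-step S-path is closed by a direct edge.
Euclidean: no — w3 S w1 and w3 S w3, but not w1 S w3.
Only Euclidean fails.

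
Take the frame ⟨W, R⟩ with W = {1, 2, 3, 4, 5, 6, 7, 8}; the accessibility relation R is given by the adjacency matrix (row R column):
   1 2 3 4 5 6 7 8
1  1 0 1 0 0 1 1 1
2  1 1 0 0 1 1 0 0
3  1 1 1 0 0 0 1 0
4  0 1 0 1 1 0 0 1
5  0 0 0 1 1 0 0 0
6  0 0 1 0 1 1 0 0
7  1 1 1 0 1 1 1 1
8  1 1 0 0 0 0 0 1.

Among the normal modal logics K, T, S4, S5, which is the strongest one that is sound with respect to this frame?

T

Reflexive (axiom T): yes — every world is R-related to itself.
Transitive (axiom 4): no — 1 R 3 and 3 R 2, but not 1 R 2.
Euclidean (axiom 5): no — 1 R 3 and 1 R 6, but not 3 R 6.
So F validates K, T; S4 would additionally require R to be transitive. The strongest is T.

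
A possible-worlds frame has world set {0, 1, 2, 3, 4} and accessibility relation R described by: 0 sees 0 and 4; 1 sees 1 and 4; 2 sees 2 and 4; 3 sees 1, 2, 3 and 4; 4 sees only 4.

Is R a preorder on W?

Reflexive: yes — every world is R-related to itself.
Transitive: yes — every two-step R-path is closed by a direct edge.
So R is a preorder.

Yes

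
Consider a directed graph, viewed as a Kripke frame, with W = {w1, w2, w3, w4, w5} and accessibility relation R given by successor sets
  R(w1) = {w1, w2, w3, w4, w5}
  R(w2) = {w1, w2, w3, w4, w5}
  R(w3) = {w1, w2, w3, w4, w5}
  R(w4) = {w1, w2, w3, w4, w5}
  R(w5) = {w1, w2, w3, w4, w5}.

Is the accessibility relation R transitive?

Yes

Transitive: yes — every two-step R-path is closed by a direct edge.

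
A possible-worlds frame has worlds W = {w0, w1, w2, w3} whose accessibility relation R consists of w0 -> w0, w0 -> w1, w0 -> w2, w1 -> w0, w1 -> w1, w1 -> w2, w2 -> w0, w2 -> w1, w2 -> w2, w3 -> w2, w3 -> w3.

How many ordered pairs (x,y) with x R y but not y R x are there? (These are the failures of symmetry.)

1

Enumerating: (w3,w2).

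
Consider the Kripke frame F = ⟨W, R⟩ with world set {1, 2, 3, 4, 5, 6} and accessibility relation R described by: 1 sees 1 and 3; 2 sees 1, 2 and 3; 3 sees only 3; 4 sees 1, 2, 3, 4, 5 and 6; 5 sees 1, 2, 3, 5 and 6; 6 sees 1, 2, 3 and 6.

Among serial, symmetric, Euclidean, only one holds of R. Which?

serial

Serial: yes — every world has a successor (e.g. 1 R 1).
Symmetric: no — 1 R 3 but not 3 R 1.
Euclidean: no — 2 R 3 and 2 R 1, but not 3 R 1.
Only serial holds.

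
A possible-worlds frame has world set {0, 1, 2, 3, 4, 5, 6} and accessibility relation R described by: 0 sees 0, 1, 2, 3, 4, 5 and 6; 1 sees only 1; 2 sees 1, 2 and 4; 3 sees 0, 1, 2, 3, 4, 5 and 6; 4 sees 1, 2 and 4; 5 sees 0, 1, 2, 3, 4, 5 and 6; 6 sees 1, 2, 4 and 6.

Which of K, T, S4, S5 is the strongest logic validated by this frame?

S4

Reflexive (axiom T): yes — every world is R-related to itself.
Transitive (axiom 4): yes — every two-step R-path is closed by a direct edge.
Euclidean (axiom 5): no — 0 R 1 and 0 R 2, but not 1 R 2.
So F validates K, T, S4; S5 would additionally require R to be Euclidean. The strongest is S4.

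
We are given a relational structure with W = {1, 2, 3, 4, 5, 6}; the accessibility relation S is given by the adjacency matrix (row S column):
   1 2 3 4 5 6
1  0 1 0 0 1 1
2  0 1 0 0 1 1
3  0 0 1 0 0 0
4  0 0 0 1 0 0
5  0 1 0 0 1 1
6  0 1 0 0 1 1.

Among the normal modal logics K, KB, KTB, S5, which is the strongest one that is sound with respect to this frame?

K

Symmetric (axiom B): no — 1 S 2 but not 2 S 1.
Reflexive (axiom T): no — 1 is not related to itself.
Euclidean (axiom 5): yes — any two successors of a common world are S-related.
So F validates K; KB would additionally require S to be symmetric. The strongest is K.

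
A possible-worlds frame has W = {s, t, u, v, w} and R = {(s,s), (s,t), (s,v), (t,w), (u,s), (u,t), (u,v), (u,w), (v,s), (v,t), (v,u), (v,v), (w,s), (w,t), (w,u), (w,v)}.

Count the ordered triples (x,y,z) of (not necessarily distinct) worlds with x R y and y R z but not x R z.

Enumerating: (s,t,w), (s,v,u), (t,w,s), (t,w,t), (t,w,u), (t,w,v), (u,v,u), (u,w,u), (v,t,w), (v,u,w), (w,t,w), (w,u,w).

12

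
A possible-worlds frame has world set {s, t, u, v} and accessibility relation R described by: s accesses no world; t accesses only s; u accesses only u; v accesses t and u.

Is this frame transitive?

Transitive: no — v R t and t R s, but not v R s.

No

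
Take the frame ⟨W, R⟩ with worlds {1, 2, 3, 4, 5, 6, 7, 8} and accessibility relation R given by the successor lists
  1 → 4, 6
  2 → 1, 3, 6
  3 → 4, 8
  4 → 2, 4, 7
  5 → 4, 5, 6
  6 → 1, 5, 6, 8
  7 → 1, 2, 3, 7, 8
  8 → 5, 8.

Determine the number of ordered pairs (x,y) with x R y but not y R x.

Enumerating: (1,4), (2,1), (2,3), (2,6), (3,4), (3,8), (4,2), (4,7), (5,4), (6,8), (7,1), (7,2), (7,3), (7,8), (8,5).

15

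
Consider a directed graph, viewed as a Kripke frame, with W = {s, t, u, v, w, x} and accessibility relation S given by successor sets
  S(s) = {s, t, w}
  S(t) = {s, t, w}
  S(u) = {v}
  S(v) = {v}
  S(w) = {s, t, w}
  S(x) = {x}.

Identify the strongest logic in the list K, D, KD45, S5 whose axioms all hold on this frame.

Serial (axiom D): yes — every world has a successor (e.g. s S s).
Euclidean (axiom 5): yes — any two successors of a common world are S-related.
Transitive (axiom 4): yes — every two-step S-path is closed by a direct edge.
Reflexive (axiom T): no — u is not related to itself.
So F validates K, D, KD45; S5 would additionally require S to be reflexive. The strongest is KD45.

KD45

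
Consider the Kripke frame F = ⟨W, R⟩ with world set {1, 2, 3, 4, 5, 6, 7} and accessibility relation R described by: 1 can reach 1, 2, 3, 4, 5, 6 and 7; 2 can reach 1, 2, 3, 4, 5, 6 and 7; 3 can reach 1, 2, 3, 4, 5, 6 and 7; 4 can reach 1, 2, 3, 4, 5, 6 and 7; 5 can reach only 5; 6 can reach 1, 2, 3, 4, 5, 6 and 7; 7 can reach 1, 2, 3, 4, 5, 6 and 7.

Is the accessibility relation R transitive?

Yes

Transitive: yes — every two-step R-path is closed by a direct edge.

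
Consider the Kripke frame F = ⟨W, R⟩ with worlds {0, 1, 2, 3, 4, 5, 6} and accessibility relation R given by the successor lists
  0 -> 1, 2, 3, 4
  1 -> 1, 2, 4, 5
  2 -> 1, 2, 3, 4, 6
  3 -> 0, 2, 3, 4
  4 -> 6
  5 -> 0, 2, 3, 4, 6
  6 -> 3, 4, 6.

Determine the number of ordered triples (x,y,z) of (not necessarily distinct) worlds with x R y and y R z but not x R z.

Enumerating: (0,1,5), (0,2,6), (0,3,0), (0,4,6), (1,2,3), (1,2,6), (1,4,6), (1,5,0), (1,5,3), (1,5,6), (2,1,5), (2,3,0), … and 10 more.
Total: 22.

22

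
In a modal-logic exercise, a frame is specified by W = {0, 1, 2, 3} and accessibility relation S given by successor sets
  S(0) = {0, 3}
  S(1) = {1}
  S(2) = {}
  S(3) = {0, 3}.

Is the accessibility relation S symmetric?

Symmetric: yes — every pair in S has its reverse in S.

Yes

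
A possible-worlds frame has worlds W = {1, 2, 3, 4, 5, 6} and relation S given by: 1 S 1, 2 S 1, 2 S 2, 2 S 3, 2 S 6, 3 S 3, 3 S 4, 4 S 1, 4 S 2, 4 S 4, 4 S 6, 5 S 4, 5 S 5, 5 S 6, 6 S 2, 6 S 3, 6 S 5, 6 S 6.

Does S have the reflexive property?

Yes

Reflexive: yes — every world is S-related to itself.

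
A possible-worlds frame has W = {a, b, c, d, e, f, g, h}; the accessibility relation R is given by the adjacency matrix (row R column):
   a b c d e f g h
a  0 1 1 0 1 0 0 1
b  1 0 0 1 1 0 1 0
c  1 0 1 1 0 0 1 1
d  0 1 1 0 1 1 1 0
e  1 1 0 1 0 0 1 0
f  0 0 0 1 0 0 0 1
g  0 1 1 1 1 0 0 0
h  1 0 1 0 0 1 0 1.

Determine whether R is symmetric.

Yes

Symmetric: yes — every pair in R has its reverse in R.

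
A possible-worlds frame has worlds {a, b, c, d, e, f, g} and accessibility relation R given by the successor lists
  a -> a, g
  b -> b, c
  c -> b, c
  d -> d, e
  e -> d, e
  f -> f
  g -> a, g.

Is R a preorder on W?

Yes

Reflexive: yes — every world is R-related to itself.
Transitive: yes — every two-step R-path is closed by a direct edge.
So R is a preorder.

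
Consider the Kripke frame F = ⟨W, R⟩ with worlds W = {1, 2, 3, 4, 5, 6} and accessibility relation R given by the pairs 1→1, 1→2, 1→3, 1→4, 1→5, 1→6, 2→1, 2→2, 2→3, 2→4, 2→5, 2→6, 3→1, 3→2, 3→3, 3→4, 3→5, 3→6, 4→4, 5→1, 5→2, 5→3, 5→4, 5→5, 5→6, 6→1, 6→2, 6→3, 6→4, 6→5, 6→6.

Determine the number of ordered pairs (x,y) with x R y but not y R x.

Enumerating: (1,4), (2,4), (3,4), (5,4), (6,4).

5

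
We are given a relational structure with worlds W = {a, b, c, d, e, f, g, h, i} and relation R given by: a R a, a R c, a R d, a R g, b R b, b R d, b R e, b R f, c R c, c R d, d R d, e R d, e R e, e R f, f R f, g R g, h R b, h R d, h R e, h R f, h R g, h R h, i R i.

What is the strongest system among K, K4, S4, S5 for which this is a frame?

Transitive (axiom 4): yes — every two-step R-path is closed by a direct edge.
Reflexive (axiom T): yes — every world is R-related to itself.
Euclidean (axiom 5): no — a R c and a R g, but not c R g.
So F validates K, K4, S4; S5 would additionally require R to be Euclidean. The strongest is S4.

S4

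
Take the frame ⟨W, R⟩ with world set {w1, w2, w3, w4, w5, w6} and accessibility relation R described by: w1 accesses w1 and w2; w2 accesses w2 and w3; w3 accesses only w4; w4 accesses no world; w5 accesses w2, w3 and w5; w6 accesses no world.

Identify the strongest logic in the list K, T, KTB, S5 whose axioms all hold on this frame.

K

Reflexive (axiom T): no — w3 is not related to itself.
Symmetric (axiom B): no — w1 R w2 but not w2 R w1.
Euclidean (axiom 5): no — w5 R w3 and w5 R w2, but not w3 R w2.
So F validates K; T would additionally require R to be reflexive. The strongest is K.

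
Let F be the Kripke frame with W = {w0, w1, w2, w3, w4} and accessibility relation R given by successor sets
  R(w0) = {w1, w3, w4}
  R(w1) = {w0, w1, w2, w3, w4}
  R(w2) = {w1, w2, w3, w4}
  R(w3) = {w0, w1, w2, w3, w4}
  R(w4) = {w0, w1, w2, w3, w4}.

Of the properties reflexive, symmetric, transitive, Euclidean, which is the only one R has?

symmetric

Reflexive: no — w0 is not related to itself.
Symmetric: yes — every pair in R has its reverse in R.
Transitive: no — w0 R w1 and w1 R w2, but not w0 R w2.
Euclidean: no — w1 R w0 and w1 R w2, but not w0 R w2.
Only symmetric holds.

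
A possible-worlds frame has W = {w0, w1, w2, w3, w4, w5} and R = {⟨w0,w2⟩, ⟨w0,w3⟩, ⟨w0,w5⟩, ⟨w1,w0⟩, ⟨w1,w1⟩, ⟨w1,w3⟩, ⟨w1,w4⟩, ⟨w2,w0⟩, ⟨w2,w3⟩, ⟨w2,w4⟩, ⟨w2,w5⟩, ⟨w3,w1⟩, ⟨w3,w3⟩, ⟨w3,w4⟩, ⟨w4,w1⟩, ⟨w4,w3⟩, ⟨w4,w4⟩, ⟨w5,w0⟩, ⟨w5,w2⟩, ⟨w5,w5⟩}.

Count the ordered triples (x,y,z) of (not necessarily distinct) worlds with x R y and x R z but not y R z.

Enumerating: (w0,w2,w2), (w0,w3,w2), (w0,w3,w5), (w0,w5,w3), (w1,w0,w0), (w1,w0,w1), (w1,w0,w4), (w1,w3,w0), (w1,w4,w0), (w2,w0,w0), (w2,w0,w4), (w2,w3,w0), … and 7 more.
Total: 19.

19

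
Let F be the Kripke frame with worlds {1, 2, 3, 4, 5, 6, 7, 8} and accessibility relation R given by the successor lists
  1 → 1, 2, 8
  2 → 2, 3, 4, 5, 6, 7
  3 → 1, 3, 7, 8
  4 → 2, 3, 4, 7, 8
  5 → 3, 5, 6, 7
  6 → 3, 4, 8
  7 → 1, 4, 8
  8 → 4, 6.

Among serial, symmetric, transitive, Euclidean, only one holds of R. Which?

serial

Serial: yes — every world has a successor (e.g. 1 R 1).
Symmetric: no — 1 R 2 but not 2 R 1.
Transitive: no — 1 R 2 and 2 R 3, but not 1 R 3.
Euclidean: no — 1 R 2 and 1 R 8, but not 2 R 8.
Only serial holds.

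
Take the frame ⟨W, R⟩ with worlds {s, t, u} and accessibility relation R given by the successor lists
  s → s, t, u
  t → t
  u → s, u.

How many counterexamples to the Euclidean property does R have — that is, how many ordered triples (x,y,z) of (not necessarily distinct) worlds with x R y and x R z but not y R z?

Enumerating: (s,t,s), (s,t,u), (s,u,t).

3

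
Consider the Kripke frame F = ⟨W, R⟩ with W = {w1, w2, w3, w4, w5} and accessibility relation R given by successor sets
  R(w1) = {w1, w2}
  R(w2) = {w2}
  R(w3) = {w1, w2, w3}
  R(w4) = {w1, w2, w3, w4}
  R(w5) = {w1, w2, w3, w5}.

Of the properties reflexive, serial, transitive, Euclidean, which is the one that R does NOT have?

Euclidean

Reflexive: yes — every world is R-related to itself.
Serial: yes — every world has a successor (e.g. w1 R w1).
Transitive: yes — every two-step R-path is closed by a direct edge.
Euclidean: no — w3 R w2 and w3 R w1, but not w2 R w1.
Only Euclidean fails.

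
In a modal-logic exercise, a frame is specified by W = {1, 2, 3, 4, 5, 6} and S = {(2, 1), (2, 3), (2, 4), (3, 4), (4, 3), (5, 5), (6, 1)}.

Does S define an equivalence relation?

Reflexive: no — 1 is not related to itself.
Symmetric: no — 2 S 1 but not 1 S 2.
Transitive: no — 3 S 4 and 4 S 3, but not 3 S 3.
So S is not an equivalence relation.

No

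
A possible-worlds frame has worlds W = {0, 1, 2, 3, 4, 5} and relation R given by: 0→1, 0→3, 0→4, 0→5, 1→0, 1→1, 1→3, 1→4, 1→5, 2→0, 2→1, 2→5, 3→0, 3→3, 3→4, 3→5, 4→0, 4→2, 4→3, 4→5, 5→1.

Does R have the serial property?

Serial: yes — every world has a successor (e.g. 0 R 1).

Yes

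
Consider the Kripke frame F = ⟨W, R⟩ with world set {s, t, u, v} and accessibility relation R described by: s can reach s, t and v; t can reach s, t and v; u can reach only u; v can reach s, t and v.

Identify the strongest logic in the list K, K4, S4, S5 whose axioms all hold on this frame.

Transitive (axiom 4): yes — every two-step R-path is closed by a direct edge.
Reflexive (axiom T): yes — every world is R-related to itself.
Euclidean (axiom 5): yes — any two successors of a common world are R-related.
So F validates K, K4, S4, S5. The strongest is S5.

S5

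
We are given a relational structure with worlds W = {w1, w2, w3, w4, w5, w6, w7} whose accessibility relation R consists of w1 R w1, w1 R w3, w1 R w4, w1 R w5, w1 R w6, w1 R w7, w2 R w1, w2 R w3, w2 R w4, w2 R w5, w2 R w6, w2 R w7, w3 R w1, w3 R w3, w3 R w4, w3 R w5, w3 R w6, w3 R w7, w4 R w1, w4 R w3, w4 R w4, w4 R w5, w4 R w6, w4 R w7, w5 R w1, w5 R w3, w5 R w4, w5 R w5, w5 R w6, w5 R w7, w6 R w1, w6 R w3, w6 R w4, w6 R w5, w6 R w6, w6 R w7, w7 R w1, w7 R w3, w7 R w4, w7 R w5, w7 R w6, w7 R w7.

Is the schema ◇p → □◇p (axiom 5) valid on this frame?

Yes

Axiom 5 corresponds to the accessibility relation being Euclidean.
Euclidean: yes — any two successors of a common world are R-related.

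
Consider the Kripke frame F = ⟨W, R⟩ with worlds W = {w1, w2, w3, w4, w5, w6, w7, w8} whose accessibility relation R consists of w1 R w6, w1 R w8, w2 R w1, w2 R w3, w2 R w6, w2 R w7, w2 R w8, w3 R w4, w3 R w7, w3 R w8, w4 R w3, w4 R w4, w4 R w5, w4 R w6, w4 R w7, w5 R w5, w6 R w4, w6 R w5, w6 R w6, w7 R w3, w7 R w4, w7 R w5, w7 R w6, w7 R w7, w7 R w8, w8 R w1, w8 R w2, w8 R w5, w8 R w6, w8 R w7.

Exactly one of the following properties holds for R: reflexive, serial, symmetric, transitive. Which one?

Reflexive: no — w1 is not related to itself.
Serial: yes — every world has a successor (e.g. w1 R w6).
Symmetric: no — w1 R w6 but not w6 R w1.
Transitive: no — w1 R w6 and w6 R w4, but not w1 R w4.
Only serial holds.

serial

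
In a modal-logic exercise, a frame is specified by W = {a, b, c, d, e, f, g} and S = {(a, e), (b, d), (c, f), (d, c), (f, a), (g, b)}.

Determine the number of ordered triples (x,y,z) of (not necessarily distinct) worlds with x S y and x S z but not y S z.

6

Enumerating: (a,e,e), (b,d,d), (c,f,f), (d,c,c), (f,a,a), (g,b,b).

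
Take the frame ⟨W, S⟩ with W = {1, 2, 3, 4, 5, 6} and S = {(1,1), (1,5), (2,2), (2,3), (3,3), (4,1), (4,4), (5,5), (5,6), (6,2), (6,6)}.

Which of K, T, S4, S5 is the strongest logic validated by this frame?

T

Reflexive (axiom T): yes — every world is S-related to itself.
Transitive (axiom 4): no — 1 S 5 and 5 S 6, but not 1 S 6.
Euclidean (axiom 5): no — 1 S 5 and 1 S 1, but not 5 S 1.
So F validates K, T; S4 would additionally require S to be transitive. The strongest is T.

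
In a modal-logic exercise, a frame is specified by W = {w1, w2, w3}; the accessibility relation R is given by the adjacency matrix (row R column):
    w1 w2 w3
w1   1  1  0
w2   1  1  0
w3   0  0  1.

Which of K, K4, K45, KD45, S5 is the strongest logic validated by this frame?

S5

Transitive (axiom 4): yes — every two-step R-path is closed by a direct edge.
Euclidean (axiom 5): yes — any two successors of a common world are R-related.
Serial (axiom D): yes — every world has a successor (e.g. w1 R w1).
Reflexive (axiom T): yes — every world is R-related to itself.
So F validates K, K4, K45, KD45, S5. The strongest is S5.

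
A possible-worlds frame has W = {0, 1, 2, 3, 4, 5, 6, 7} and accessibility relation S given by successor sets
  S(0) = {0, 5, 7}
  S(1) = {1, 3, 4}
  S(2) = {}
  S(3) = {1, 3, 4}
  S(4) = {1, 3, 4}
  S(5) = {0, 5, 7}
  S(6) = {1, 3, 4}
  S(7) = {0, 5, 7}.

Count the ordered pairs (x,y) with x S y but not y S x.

Enumerating: (6,1), (6,3), (6,4).

3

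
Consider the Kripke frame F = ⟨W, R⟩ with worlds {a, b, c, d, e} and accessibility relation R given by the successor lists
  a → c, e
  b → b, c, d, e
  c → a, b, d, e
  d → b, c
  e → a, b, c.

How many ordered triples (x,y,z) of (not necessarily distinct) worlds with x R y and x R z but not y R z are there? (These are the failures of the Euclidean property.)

21

Enumerating: (a,c,c), (a,e,e), (b,c,c), (b,d,d), (b,d,e), (b,e,d), (b,e,e), (c,a,a), (c,a,b), (c,a,d), (c,b,a), (c,d,a), … and 9 more.
Total: 21.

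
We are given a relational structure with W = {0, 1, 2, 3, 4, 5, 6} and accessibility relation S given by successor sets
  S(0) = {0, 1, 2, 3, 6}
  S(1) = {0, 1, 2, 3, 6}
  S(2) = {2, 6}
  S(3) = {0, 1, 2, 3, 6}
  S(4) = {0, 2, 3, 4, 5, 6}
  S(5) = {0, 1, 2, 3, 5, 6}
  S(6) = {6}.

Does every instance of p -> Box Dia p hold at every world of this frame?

The schema B characterises exactly the symmetric frames.
Symmetric: no — 0 S 2 but not 2 S 0.

No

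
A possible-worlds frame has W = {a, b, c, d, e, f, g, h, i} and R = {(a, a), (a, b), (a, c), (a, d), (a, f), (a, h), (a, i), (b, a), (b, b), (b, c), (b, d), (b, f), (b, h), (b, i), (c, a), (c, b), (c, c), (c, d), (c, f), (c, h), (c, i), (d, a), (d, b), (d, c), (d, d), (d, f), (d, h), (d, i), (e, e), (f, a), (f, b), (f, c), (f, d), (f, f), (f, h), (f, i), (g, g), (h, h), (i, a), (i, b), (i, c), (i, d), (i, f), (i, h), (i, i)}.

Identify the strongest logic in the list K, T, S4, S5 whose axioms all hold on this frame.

Reflexive (axiom T): yes — every world is R-related to itself.
Transitive (axiom 4): yes — every two-step R-path is closed by a direct edge.
Euclidean (axiom 5): no — a R h and a R b, but not h R b.
So F validates K, T, S4; S5 would additionally require R to be Euclidean. The strongest is S4.

S4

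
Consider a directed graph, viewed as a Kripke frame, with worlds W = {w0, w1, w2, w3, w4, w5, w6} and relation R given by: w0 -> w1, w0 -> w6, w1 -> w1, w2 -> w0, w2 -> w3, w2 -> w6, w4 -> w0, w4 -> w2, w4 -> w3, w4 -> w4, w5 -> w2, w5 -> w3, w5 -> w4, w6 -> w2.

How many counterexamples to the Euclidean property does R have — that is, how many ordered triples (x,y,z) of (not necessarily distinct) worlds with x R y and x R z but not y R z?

Enumerating: (w0,w1,w6), (w0,w6,w1), (w0,w6,w6), (w2,w0,w0), (w2,w0,w3), (w2,w3,w0), (w2,w3,w3), (w2,w3,w6), (w2,w6,w0), (w2,w6,w3), (w2,w6,w6), (w4,w0,w0), … and 15 more.
Total: 27.

27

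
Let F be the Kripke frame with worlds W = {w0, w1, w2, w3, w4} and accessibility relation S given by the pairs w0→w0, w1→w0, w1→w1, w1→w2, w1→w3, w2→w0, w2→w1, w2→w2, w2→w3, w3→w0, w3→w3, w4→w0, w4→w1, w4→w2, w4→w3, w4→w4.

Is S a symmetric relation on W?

Symmetric: no — w1 S w0 but not w0 S w1.

No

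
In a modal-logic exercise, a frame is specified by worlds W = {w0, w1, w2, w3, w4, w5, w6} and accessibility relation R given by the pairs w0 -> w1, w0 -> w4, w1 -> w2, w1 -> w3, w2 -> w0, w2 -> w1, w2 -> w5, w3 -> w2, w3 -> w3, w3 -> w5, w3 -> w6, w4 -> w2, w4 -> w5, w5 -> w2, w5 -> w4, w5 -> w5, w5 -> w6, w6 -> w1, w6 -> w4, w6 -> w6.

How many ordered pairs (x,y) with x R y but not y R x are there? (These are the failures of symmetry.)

Enumerating: (w0,w1), (w0,w4), (w1,w3), (w2,w0), (w3,w2), (w3,w5), (w3,w6), (w4,w2), (w5,w6), (w6,w1), (w6,w4).

11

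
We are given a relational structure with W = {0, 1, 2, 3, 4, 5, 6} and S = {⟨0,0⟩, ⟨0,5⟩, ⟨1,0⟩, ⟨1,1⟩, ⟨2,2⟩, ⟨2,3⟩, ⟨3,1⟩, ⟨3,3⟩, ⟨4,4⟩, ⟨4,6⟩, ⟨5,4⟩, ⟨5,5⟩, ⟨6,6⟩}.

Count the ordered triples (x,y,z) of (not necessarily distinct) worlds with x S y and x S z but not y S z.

Enumerating: (0,5,0), (1,0,1), (2,3,2), (3,1,3), (4,6,4), (5,4,5).

6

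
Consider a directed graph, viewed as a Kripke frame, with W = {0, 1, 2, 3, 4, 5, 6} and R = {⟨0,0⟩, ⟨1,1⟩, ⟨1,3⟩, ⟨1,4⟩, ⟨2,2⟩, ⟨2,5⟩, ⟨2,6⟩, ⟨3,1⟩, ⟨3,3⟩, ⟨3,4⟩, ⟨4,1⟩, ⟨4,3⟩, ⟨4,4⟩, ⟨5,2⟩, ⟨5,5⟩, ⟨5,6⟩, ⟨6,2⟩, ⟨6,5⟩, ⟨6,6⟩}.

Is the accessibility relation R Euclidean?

Euclidean: yes — any two successors of a common world are R-related.

Yes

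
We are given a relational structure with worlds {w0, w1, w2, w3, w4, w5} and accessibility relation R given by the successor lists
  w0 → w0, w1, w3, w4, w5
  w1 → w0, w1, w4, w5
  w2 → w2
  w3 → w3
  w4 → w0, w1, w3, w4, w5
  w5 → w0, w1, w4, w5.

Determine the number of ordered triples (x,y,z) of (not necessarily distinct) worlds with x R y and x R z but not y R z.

12

Enumerating: (w0,w1,w3), (w0,w3,w0), (w0,w3,w1), (w0,w3,w4), (w0,w3,w5), (w0,w5,w3), (w4,w1,w3), (w4,w3,w0), (w4,w3,w1), (w4,w3,w4), (w4,w3,w5), (w4,w5,w3).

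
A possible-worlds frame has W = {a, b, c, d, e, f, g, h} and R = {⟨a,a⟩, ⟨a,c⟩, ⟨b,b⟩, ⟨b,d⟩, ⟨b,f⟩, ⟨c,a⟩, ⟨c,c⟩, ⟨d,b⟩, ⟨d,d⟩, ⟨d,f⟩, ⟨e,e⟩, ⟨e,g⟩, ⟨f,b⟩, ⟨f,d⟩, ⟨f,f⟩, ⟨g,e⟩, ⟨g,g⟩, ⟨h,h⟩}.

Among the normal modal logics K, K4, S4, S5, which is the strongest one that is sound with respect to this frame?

S5

Transitive (axiom 4): yes — every two-step R-path is closed by a direct edge.
Reflexive (axiom T): yes — every world is R-related to itself.
Euclidean (axiom 5): yes — any two successors of a common world are R-related.
So F validates K, K4, S4, S5. The strongest is S5.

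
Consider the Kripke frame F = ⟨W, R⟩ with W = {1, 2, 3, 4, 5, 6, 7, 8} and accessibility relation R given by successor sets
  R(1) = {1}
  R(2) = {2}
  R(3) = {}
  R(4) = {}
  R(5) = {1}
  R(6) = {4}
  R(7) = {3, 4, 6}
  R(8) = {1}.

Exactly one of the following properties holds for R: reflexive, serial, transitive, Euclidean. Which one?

transitive

Reflexive: no — 3 is not related to itself.
Serial: no — 3 has no R-successor.
Transitive: yes — every two-step R-path is closed by a direct edge.
Euclidean: no — 7 R 3 and 7 R 4, but not 3 R 4.
Only transitive holds.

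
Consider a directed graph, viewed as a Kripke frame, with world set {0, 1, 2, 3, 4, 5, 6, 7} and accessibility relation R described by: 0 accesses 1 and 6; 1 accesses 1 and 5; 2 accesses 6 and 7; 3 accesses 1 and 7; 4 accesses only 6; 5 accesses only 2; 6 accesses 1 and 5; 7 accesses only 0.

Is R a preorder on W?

No

Reflexive: no — 0 is not related to itself.
Transitive: no — 0 R 1 and 1 R 5, but not 0 R 5.
So R is not a preorder.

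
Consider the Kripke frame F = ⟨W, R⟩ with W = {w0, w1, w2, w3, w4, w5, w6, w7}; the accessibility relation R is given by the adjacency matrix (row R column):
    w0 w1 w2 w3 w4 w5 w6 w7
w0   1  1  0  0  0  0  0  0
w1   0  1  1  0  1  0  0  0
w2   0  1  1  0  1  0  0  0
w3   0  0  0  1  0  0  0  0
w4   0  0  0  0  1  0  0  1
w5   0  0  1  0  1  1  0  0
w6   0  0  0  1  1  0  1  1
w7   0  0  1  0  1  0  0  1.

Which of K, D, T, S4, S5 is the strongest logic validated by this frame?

T

Serial (axiom D): yes — every world has a successor (e.g. w0 R w0).
Reflexive (axiom T): yes — every world is R-related to itself.
Transitive (axiom 4): no — w0 R w1 and w1 R w2, but not w0 R w2.
Euclidean (axiom 5): no — w1 R w4 and w1 R w2, but not w4 R w2.
So F validates K, D, T; S4 would additionally require R to be transitive. The strongest is T.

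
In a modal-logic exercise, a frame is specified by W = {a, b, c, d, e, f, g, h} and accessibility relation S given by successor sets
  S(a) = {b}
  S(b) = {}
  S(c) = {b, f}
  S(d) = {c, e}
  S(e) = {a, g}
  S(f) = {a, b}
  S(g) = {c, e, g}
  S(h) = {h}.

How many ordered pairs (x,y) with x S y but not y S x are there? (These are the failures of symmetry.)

9

Enumerating: (a,b), (c,b), (c,f), (d,c), (d,e), (e,a), (f,a), (f,b), (g,c).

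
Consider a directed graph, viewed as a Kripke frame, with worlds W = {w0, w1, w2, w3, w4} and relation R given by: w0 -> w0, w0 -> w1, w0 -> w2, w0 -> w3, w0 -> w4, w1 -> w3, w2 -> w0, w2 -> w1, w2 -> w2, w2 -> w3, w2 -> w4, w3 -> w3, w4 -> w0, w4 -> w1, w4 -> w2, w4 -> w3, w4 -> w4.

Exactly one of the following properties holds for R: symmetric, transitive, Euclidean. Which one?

transitive

Symmetric: no — w0 R w1 but not w1 R w0.
Transitive: yes — every two-step R-path is closed by a direct edge.
Euclidean: no — w0 R w1 and w0 R w2, but not w1 R w2.
Only transitive holds.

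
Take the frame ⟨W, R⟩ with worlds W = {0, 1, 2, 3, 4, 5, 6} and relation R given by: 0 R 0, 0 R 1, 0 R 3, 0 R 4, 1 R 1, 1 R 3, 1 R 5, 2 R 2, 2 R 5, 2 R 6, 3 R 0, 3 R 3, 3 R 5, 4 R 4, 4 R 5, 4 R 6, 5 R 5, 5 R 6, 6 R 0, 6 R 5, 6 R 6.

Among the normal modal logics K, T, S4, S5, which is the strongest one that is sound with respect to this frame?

Reflexive (axiom T): yes — every world is R-related to itself.
Transitive (axiom 4): no — 0 R 1 and 1 R 5, but not 0 R 5.
Euclidean (axiom 5): no — 0 R 1 and 0 R 4, but not 1 R 4.
So F validates K, T; S4 would additionally require R to be transitive. The strongest is T.

T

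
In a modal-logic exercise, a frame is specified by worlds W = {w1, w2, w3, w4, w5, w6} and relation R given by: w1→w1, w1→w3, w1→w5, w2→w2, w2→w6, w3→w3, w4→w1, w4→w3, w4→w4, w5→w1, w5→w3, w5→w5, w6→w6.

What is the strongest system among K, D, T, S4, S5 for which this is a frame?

Serial (axiom D): yes — every world has a successor (e.g. w1 R w1).
Reflexive (axiom T): yes — every world is R-related to itself.
Transitive (axiom 4): no — w4 R w1 and w1 R w5, but not w4 R w5.
Euclidean (axiom 5): no — w1 R w3 and w1 R w5, but not w3 R w5.
So F validates K, D, T; S4 would additionally require R to be transitive. The strongest is T.

T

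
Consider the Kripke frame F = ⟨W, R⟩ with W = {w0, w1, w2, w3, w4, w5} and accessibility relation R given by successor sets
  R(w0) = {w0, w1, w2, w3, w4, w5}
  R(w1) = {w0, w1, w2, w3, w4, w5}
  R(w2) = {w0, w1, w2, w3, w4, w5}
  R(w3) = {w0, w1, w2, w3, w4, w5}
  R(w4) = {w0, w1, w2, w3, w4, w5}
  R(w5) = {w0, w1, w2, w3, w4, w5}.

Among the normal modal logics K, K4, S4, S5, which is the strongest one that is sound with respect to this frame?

S5

Transitive (axiom 4): yes — every two-step R-path is closed by a direct edge.
Reflexive (axiom T): yes — every world is R-related to itself.
Euclidean (axiom 5): yes — any two successors of a common world are R-related.
So F validates K, K4, S4, S5. The strongest is S5.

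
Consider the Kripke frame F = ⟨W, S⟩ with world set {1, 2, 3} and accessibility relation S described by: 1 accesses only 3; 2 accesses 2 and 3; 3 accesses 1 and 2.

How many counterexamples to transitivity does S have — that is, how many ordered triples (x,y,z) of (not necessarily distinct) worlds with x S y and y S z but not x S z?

5

Enumerating: (1,3,1), (1,3,2), (2,3,1), (3,1,3), (3,2,3).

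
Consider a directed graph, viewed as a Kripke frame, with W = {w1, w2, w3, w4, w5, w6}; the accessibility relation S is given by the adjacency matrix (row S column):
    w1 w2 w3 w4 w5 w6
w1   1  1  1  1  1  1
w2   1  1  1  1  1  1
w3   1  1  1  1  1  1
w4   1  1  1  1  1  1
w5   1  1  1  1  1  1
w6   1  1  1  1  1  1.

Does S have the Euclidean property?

Yes

Euclidean: yes — any two successors of a common world are S-related.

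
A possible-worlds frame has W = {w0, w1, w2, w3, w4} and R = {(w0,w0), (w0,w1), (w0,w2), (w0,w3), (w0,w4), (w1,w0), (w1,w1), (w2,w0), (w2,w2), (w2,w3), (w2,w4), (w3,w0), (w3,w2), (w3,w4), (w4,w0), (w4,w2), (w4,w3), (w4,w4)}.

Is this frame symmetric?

Yes

Symmetric: yes — every pair in R has its reverse in R.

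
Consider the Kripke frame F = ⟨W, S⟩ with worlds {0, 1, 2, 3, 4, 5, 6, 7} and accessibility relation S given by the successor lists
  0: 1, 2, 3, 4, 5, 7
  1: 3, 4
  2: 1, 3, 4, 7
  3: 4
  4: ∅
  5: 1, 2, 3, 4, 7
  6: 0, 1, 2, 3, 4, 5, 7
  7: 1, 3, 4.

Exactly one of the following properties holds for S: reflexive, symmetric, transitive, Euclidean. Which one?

Reflexive: no — 0 is not related to itself.
Symmetric: no — 0 S 1 but not 1 S 0.
Transitive: yes — every two-step S-path is closed by a direct edge.
Euclidean: no — 0 S 1 and 0 S 2, but not 1 S 2.
Only transitive holds.

transitive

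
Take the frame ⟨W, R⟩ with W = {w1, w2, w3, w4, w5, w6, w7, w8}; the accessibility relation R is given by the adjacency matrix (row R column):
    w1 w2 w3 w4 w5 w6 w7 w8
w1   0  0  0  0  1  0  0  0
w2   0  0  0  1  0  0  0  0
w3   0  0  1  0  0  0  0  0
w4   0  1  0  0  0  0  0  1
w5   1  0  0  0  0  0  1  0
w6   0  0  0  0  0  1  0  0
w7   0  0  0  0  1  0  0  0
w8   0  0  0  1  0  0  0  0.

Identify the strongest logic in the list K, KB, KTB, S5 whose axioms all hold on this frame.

KB

Symmetric (axiom B): yes — every pair in R has its reverse in R.
Reflexive (axiom T): no — w1 is not related to itself.
Euclidean (axiom 5): no — w4 R w2 and w4 R w8, but not w2 R w8.
So F validates K, KB; KTB would additionally require R to be reflexive. The strongest is KB.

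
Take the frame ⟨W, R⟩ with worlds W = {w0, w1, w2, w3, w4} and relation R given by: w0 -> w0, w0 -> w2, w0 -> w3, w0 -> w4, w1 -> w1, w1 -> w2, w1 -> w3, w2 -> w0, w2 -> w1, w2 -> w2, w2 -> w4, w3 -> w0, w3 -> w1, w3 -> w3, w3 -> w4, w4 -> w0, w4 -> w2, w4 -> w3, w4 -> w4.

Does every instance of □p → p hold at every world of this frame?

Yes

By correspondence theory, T is valid on a frame iff R is reflexive.
Reflexive: yes — every world is R-related to itself.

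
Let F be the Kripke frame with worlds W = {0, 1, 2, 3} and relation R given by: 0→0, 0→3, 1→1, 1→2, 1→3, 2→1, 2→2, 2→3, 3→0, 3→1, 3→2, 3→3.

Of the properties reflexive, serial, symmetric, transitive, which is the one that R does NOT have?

Reflexive: yes — every world is R-related to itself.
Serial: yes — every world has a successor (e.g. 0 R 0).
Symmetric: yes — every pair in R has its reverse in R.
Transitive: no — 0 R 3 and 3 R 1, but not 0 R 1.
Only transitive fails.

transitive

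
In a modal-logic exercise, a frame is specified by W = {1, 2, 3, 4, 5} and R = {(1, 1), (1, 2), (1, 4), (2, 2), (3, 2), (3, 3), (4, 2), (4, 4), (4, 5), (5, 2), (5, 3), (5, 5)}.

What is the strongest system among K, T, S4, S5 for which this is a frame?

T

Reflexive (axiom T): yes — every world is R-related to itself.
Transitive (axiom 4): no — 1 R 4 and 4 R 5, but not 1 R 5.
Euclidean (axiom 5): no — 1 R 2 and 1 R 4, but not 2 R 4.
So F validates K, T; S4 would additionally require R to be transitive. The strongest is T.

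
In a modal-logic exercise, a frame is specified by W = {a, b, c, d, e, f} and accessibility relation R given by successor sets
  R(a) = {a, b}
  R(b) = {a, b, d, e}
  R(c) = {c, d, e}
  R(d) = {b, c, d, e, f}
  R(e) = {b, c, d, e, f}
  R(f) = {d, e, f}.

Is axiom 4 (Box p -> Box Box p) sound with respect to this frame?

The schema 4 characterises exactly the transitive frames.
Transitive: no — a R b and b R d, but not a R d.

No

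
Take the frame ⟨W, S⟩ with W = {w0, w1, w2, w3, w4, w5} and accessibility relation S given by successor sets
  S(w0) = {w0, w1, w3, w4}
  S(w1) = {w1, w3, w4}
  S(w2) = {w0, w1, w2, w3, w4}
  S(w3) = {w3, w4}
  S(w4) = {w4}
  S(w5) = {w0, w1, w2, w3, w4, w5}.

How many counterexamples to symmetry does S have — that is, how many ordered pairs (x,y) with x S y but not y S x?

Enumerating: (w0,w1), (w0,w3), (w0,w4), (w1,w3), (w1,w4), (w2,w0), (w2,w1), (w2,w3), (w2,w4), (w3,w4), (w5,w0), (w5,w1), (w5,w2), (w5,w3), (w5,w4).

15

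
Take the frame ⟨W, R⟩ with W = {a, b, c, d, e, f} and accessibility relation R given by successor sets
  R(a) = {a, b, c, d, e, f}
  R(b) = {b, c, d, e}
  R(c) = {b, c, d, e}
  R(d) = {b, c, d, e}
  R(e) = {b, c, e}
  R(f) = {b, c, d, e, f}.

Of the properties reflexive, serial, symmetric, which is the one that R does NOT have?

symmetric

Reflexive: yes — every world is R-related to itself.
Serial: yes — every world has a successor (e.g. a R a).
Symmetric: no — a R b but not b R a.
Only symmetric fails.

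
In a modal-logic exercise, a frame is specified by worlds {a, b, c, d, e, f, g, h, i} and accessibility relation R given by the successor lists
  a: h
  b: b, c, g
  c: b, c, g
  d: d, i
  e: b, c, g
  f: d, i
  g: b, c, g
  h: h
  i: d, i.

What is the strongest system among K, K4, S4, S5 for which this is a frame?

K4

Transitive (axiom 4): yes — every two-step R-path is closed by a direct edge.
Reflexive (axiom T): no — a is not related to itself.
Euclidean (axiom 5): yes — any two successors of a common world are R-related.
So F validates K, K4; S4 would additionally require R to be reflexive. The strongest is K4.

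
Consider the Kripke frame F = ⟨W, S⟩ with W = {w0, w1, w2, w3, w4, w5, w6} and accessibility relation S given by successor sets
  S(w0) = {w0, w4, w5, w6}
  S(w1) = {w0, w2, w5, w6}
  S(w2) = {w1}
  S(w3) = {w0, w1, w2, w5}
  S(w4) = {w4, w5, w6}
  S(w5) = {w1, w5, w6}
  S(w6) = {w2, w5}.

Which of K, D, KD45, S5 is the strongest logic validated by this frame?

D

Serial (axiom D): yes — every world has a successor (e.g. w0 S w0).
Euclidean (axiom 5): no — w0 S w5 and w0 S w4, but not w5 S w4.
Transitive (axiom 4): no — w0 S w5 and w5 S w1, but not w0 S w1.
Reflexive (axiom T): no — w1 is not related to itself.
So F validates K, D; KD45 would additionally require S to be Euclidean and transitive. The strongest is D.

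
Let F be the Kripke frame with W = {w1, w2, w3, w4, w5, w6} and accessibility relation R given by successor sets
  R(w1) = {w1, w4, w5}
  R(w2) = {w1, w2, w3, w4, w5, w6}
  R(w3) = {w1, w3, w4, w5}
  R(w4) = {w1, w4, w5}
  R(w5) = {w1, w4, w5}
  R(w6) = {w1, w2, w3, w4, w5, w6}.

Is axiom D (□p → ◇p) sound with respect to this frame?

By correspondence theory, D is valid on a frame iff R is serial.
Serial: yes — every world has a successor (e.g. w1 R w1).

Yes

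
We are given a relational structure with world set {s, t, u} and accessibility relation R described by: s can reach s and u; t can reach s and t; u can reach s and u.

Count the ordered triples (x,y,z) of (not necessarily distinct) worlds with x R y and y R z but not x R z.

Enumerating: (t,s,u).

1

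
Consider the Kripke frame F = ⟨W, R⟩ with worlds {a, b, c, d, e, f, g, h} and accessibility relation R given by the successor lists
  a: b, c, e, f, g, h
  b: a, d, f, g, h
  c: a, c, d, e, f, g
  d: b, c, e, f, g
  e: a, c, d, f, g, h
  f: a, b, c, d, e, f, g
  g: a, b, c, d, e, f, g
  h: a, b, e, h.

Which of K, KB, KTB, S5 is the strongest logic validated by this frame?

KB

Symmetric (axiom B): yes — every pair in R has its reverse in R.
Reflexive (axiom T): no — a is not related to itself.
Euclidean (axiom 5): no — a R b and a R c, but not b R c.
So F validates K, KB; KTB would additionally require R to be reflexive. The strongest is KB.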